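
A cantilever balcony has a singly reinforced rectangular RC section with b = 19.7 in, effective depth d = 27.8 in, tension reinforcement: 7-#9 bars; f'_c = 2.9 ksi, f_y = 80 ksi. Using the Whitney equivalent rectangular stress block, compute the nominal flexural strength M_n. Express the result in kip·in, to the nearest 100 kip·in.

A_s = 7 × 1 = 7 in².
T = A_s f_y = 7 × 80 = 560 kips.
a = T/(0.85 f'_c b) = 560/(0.85 × 2.9 × 19.7) = 11.532 in.
M_n = T(d − a/2) = 560 × (27.8 − 5.766) = 12339.0 kip·in.

M_n ≈ 12300 kip·in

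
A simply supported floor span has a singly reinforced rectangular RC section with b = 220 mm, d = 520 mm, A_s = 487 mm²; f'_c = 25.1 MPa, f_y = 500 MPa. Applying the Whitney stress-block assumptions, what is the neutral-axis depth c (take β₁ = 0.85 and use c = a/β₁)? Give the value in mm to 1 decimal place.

T = A_s f_y = 487 × 500 = 243500 N = 243.5 kN.
Setting C = 0.85 f'_c a b equal to T: a = 243500/(0.85 × 25.1 × 220) = 51.878 mm.
With β₁ = 0.85, c = a/β₁ = 51.878/0.85 = 61.0 mm.

c ≈ 61.0 mm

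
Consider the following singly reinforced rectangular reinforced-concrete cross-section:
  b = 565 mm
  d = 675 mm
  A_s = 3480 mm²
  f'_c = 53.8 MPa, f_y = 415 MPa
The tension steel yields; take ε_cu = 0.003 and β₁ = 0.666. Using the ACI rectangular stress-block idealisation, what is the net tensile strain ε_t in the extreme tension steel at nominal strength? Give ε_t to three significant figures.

a = A_s f_y/(0.85 f'_c b) = 55.90 mm.
β₁ = 0.666, so c = a/β₁ = 55.90/0.666 = 83.93 mm.
From the linear strain diagram with ε_cu = 0.003: ε_t = 0.003 (d − c)/c = 0.003 × (675 − 83.93)/83.93 = 0.0211.
Since ε_t ≥ 0.005, the section is tension-controlled.

ε_t ≈ 0.0211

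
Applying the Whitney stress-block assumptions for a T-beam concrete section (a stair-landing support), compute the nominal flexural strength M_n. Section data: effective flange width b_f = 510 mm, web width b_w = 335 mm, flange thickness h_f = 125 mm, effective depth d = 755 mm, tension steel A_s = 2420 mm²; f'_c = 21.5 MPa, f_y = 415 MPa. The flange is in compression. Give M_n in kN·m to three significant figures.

Tension: T = A_s f_y = 2420 × 415 = 1004300 N.
Try a within the flange: a = T/(0.85 f'_c b_f) = 1004300/(0.85 × 21.5 × 510) = 107.75 mm.
Since a = 107.75 ≤ h_f = 125 mm, the stress block lies entirely in the flange; analyse as a rectangular beam of width b_f.
M_n = T(d − a/2) = 1004300 × (755 − 53.875) = 704.14 × 10⁶ N·mm.
M_n = 704.14 kN·m.

M_n ≈ 704 kN·m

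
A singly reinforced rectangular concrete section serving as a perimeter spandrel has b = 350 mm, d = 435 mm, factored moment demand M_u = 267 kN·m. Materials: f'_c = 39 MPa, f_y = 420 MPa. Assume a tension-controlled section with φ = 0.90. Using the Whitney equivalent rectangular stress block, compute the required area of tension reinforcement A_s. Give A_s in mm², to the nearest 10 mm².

A_s ≈ 1750 mm²

M_n = M_u/φ = 267/0.90 = 296.667 kN·m.
With M_n = 0.85 f'_c a b (d − a/2), solve the quadratic for a:
a = d − √(d² − 2M_n/(0.85 f'_c b)) = 435 − √(435² − 2 × 296.667×10⁶/(0.85 × 39 × 350)) = 63.40 mm.
A_s = 0.85 f'_c a b / f_y = 0.85 × 39 × 63.40 × 350 / 420 = 1751.4 mm².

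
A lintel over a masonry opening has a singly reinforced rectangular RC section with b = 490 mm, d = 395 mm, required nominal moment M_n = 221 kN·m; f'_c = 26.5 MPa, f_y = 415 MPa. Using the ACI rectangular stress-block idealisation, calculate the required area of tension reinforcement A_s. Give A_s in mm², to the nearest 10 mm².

With M_n = 0.85 f'_c a b (d − a/2), solve the quadratic for a:
a = d − √(d² − 2M_n/(0.85 f'_c b)) = 395 − √(395² − 2 × 221×10⁶/(0.85 × 26.5 × 490)) = 54.44 mm.
A_s = 0.85 f'_c a b / f_y = 0.85 × 26.5 × 54.44 × 490 / 415 = 1447.9 mm².

A_s ≈ 1450 mm²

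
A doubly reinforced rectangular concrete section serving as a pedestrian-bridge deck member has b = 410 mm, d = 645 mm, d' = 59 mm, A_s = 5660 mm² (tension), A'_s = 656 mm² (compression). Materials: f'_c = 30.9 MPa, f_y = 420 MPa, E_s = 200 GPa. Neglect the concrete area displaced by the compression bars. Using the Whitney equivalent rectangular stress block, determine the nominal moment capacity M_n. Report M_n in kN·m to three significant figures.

M_n ≈ 1310 kN·m

Assume both tension and compression steel yield.
Net tension couple steel: A_s − A'_s = 5004 mm².
a = (A_s − A'_s) f_y / (0.85 f'_c b) = 2101680/(0.85 × 30.9 × 410) = 195.17 mm.
c = a/β₁ = 195.17/0.829 = 235.43 mm; ε'_s = 0.003(c − d')/c = 0.0022 ≥ f_y/E_s = 0.0021, so compression steel does yield.
M_n = (A_s − A'_s) f_y (d − a/2) + A'_s f_y (d − d') = [2101680 × (645 − 97.585) + 275520 × (645 − 59)] × 10⁻⁶ = 1150.49 + 161.45 = 1311.94 kN·m.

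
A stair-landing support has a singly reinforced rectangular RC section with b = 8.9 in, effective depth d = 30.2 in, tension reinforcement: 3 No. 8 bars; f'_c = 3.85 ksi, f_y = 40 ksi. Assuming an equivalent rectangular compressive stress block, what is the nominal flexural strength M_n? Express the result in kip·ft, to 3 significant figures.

A_s = 3 × 0.79 = 2.37 in².
T = A_s f_y = 2.37 × 40 = 94.8 kips.
a = T/(0.85 f'_c b) = 94.8/(0.85 × 3.85 × 8.9) = 3.255 in.
M_n = T(d − a/2) = 94.8 × (30.2 − 1.6275) = 2708.7 kip·in = 2708.7/12 = 225.73 kip·ft.

M_n ≈ 226 kip·ft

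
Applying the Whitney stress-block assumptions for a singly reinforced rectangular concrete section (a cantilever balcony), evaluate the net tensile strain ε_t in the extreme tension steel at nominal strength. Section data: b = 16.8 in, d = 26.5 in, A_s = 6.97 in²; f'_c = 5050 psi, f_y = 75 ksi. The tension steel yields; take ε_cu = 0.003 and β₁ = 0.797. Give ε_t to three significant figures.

a = A_s f_y/(0.85 f'_c b) = 7.249 in.
β₁ = 0.797, so c = a/β₁ = 7.249/0.797 = 9.095 in.
From the linear strain diagram with ε_cu = 0.003: ε_t = 0.003 (d − c)/c = 0.003 × (26.5 − 9.095)/9.095 = 0.00574.
Since ε_t ≥ 0.005, the section is tension-controlled.

ε_t ≈ 0.00574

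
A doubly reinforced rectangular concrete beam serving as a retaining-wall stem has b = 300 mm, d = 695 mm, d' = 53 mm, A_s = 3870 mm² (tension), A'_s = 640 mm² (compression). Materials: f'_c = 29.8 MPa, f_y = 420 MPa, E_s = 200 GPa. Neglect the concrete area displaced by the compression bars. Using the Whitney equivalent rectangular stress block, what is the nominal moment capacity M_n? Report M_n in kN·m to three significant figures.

Assume both tension and compression steel yield.
Net tension couple steel: A_s − A'_s = 3230 mm².
a = (A_s − A'_s) f_y / (0.85 f'_c b) = 1356600/(0.85 × 29.8 × 300) = 178.52 mm.
c = a/β₁ = 178.52/0.837 = 213.29 mm; ε'_s = 0.003(c − d')/c = 0.0023 ≥ f_y/E_s = 0.0021, so compression steel does yield.
M_n = (A_s − A'_s) f_y (d − a/2) + A'_s f_y (d − d') = [1356600 × (695 − 89.26) + 268800 × (695 − 53)] × 10⁻⁶ = 821.75 + 172.57 = 994.32 kN·m.

M_n ≈ 994 kN·m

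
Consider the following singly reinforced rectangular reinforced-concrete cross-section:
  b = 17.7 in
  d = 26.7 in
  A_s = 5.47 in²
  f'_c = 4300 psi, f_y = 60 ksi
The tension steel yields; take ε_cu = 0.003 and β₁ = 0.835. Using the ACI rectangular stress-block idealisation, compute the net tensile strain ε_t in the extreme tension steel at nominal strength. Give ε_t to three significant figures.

a = A_s f_y/(0.85 f'_c b) = 5.073 in.
β₁ = 0.835, so c = a/β₁ = 5.073/0.835 = 6.075 in.
From the linear strain diagram with ε_cu = 0.003: ε_t = 0.003 (d − c)/c = 0.003 × (26.7 − 6.075)/6.075 = 0.0102.
Since ε_t ≥ 0.005, the section is tension-controlled.

ε_t ≈ 0.0102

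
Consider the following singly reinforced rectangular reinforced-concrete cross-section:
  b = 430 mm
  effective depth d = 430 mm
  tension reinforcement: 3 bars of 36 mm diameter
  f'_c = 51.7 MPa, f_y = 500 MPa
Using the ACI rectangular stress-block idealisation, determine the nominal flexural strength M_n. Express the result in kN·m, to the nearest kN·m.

M_n ≈ 595 kN·m

A_s = 3 × 1018 = 3054 mm².
T = A_s f_y = 3054 × 500 = 1527000 N = 1527 kN.
From C = T: a = T/(0.85 f'_c b) = 1527000/(0.85 × 51.7 × 430) = 80.81 mm.
M_n = T(d − a/2) = 1527 kN × (430 − 40.405) mm = 594.91 kN·m.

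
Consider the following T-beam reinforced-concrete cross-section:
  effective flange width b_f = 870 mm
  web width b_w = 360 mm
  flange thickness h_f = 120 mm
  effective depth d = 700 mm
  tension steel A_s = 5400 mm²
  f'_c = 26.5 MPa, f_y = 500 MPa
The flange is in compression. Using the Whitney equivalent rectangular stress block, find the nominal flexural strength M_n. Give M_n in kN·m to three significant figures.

M_n ≈ 1700 kN·m

Tension: T = A_s f_y = 5400 × 500 = 2700000 N.
Try a within the flange: a = T/(0.85 f'_c b_f) = 2700000/(0.85 × 26.5 × 870) = 137.78 mm.
a = 137.78 > h_f = 120 mm: the block extends into the web. Split into flange-overhang and web parts.
C_f = 0.85 f'_c (b_f − b_w) h_f = 0.85 × 26.5 × (870 − 360) × 120 = 1378530 N.
Remaining web compression depth: a_w = (T − C_f)/(0.85 f'_c b_w) = (2700000 − 1378530)/(0.85 × 26.5 × 360) = 162.96 mm.
M_n = C_f(d − h_f/2) + (T − C_f)(d − a_w/2) = 1378530 × (700 − 60) + 1321470 × (700 − 81.48) = 882.26 + 817.36 = 1699.62 × 10⁶ N·mm.
M_n = 1699.62 kN·m.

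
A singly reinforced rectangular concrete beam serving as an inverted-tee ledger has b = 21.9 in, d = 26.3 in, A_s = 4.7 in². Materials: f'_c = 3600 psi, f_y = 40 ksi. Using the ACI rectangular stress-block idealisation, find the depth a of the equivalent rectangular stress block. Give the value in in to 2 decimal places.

T = A_s f_y = 4.7 × 40 = 188 kips.
a = T/(0.85 f'_c b) = 188/(0.85 × 3.6 × 21.9) = 2.81 in.

a ≈ 2.81 in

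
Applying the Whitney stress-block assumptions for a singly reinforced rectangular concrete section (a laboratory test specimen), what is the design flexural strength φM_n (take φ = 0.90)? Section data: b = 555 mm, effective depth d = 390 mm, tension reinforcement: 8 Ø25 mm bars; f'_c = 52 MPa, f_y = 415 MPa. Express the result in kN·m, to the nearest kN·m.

φM_n ≈ 523 kN·m

A_s = 8 × 491 = 3928 mm².
T = A_s f_y = 3928 × 415 = 1630120 N = 1630.12 kN.
From C = T: a = T/(0.85 f'_c b) = 1630120/(0.85 × 52 × 555) = 66.45 mm.
M_n = T(d − a/2) = 1630.12 kN × (390 − 33.225) mm = 581.59 kN·m.
φM_n = 0.90 × 581.59 = 523.43 kN·m.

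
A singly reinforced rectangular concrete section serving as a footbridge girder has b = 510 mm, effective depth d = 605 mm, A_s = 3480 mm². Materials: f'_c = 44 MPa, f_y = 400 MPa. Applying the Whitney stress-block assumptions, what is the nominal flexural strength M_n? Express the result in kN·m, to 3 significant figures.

T = A_s f_y = 3480 × 400 = 1392000 N = 1392 kN.
From C = T: a = T/(0.85 f'_c b) = 1392000/(0.85 × 44 × 510) = 72.98 mm.
M_n = T(d − a/2) = 1392 kN × (605 − 36.49) mm = 791.37 kN·m.

M_n ≈ 791 kN·m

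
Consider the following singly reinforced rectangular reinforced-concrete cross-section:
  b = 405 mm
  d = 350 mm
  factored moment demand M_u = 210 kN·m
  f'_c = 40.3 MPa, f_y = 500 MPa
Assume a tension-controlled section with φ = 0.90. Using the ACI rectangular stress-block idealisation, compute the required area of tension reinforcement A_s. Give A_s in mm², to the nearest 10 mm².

M_n = M_u/φ = 210/0.90 = 233.333 kN·m.
With M_n = 0.85 f'_c a b (d − a/2), solve the quadratic for a:
a = d − √(d² − 2M_n/(0.85 f'_c b)) = 350 − √(350² − 2 × 233.333×10⁶/(0.85 × 40.3 × 405)) = 51.90 mm.
A_s = 0.85 f'_c a b / f_y = 0.85 × 40.3 × 51.90 × 405 / 500 = 1440.0 mm².

A_s ≈ 1440 mm²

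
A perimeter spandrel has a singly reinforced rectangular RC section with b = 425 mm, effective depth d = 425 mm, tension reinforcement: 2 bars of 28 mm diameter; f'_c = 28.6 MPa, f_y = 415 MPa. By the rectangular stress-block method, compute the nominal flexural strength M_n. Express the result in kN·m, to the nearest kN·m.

M_n ≈ 205 kN·m

A_s = 2 × 616 = 1232 mm².
T = A_s f_y = 1232 × 415 = 511280 N = 511.28 kN.
From C = T: a = T/(0.85 f'_c b) = 511280/(0.85 × 28.6 × 425) = 49.49 mm.
M_n = T(d − a/2) = 511.28 kN × (425 − 24.745) mm = 204.64 kN·m.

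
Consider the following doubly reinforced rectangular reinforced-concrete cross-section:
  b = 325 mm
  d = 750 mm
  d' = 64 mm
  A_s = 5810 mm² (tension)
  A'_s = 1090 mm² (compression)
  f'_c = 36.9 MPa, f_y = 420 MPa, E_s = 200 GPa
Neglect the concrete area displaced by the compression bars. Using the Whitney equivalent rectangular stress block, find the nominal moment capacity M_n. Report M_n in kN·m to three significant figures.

Assume both tension and compression steel yield.
Net tension couple steel: A_s − A'_s = 4720 mm².
a = (A_s − A'_s) f_y / (0.85 f'_c b) = 1982400/(0.85 × 36.9 × 325) = 194.47 mm.
c = a/β₁ = 194.47/0.786 = 247.42 mm; ε'_s = 0.003(c − d')/c = 0.0022 ≥ f_y/E_s = 0.0021, so compression steel does yield.
M_n = (A_s − A'_s) f_y (d − a/2) + A'_s f_y (d − d') = [1982400 × (750 − 97.235) + 457800 × (750 − 64)] × 10⁻⁶ = 1294.04 + 314.05 = 1608.09 kN·m.

M_n ≈ 1610 kN·m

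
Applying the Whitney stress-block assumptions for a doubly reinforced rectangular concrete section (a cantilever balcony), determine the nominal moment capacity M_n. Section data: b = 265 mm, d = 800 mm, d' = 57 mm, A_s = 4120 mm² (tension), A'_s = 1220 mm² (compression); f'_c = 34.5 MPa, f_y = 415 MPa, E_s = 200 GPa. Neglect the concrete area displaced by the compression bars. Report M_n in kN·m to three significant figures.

Assume both tension and compression steel yield.
Net tension couple steel: A_s − A'_s = 2900 mm².
a = (A_s − A'_s) f_y / (0.85 f'_c b) = 1203500/(0.85 × 34.5 × 265) = 154.87 mm.
c = a/β₁ = 154.87/0.804 = 192.62 mm; ε'_s = 0.003(c − d')/c = 0.0021 ≥ f_y/E_s = 0.0021, so compression steel does yield.
M_n = (A_s − A'_s) f_y (d − a/2) + A'_s f_y (d − d') = [1203500 × (800 − 77.435) + 506300 × (800 − 57)] × 10⁻⁶ = 869.61 + 376.18 = 1245.79 kN·m.

M_n ≈ 1250 kN·m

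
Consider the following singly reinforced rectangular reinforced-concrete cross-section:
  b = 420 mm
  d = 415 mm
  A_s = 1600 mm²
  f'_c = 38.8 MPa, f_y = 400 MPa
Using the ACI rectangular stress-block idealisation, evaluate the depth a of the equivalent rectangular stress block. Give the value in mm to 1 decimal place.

T = A_s f_y = 1600 × 400 = 640000 N = 640 kN.
Setting C = 0.85 f'_c a b equal to T: a = 640000/(0.85 × 38.8 × 420) = 46.2 mm.

a ≈ 46.2 mm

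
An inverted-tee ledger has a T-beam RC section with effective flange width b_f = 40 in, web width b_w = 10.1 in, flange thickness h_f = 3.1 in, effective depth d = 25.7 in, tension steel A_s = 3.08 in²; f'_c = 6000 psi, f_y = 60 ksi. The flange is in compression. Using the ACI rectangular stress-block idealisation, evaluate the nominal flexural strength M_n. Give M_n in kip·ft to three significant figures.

M_n ≈ 389 kip·ft

Tension: T = A_s f_y = 3.08 × 60 = 184.8 kips.
Try a within the flange: a = T/(0.85 f'_c b_f) = 184.8/(0.85 × 6 × 40) = 0.906 in.
Since a = 0.906 ≤ h_f = 3.1 in, the stress block lies entirely in the flange; analyse as a rectangular beam of width b_f.
M_n = T(d − a/2) = 184.8 × (25.7 − 0.453) = 4665.6 kip·in.
M_n = 4665.6/12 = 388.80 kip·ft.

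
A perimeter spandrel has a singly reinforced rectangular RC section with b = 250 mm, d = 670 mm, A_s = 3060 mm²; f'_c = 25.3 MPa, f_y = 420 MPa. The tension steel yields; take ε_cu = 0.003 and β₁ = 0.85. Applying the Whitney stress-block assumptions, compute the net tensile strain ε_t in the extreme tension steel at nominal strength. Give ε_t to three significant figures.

a = A_s f_y/(0.85 f'_c b) = 239.05 mm.
β₁ = 0.85, so c = a/β₁ = 239.05/0.85 = 281.24 mm.
From the linear strain diagram with ε_cu = 0.003: ε_t = 0.003 (d − c)/c = 0.003 × (670 − 281.24)/281.24 = 0.00415.
ε_t is between 0.004 and 0.005 — transition zone.

ε_t ≈ 0.00415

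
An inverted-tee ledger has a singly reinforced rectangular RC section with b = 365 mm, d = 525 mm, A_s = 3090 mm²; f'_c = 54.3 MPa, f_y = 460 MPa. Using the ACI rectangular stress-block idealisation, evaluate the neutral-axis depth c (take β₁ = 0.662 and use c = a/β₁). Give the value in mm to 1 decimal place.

T = A_s f_y = 3090 × 460 = 1421400 N = 1421.4 kN.
Setting C = 0.85 f'_c a b equal to T: a = 1421400/(0.85 × 54.3 × 365) = 84.373 mm.
With β₁ = 0.662, c = a/β₁ = 84.373/0.662 = 127.5 mm.

c ≈ 127.5 mm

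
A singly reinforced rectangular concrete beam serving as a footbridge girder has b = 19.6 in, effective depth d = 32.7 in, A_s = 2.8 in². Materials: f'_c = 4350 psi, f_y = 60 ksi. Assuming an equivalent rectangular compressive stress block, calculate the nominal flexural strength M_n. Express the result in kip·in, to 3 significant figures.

T = A_s f_y = 2.8 × 60 = 168 kips.
a = T/(0.85 f'_c b) = 168/(0.85 × 4.35 × 19.6) = 2.318 in.
M_n = T(d − a/2) = 168 × (32.7 − 1.159) = 5298.9 kip·in.

M_n ≈ 5300 kip·in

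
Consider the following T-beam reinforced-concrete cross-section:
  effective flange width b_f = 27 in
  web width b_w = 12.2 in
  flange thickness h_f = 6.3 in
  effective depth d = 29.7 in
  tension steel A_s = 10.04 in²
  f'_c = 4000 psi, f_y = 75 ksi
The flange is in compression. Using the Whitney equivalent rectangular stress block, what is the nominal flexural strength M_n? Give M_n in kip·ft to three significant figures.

Tension: T = A_s f_y = 10.04 × 75 = 753 kips.
Try a within the flange: a = T/(0.85 f'_c b_f) = 753/(0.85 × 4 × 27) = 8.203 in.
a = 8.203 > h_f = 6.3 in: the block extends into the web. Split into flange-overhang and web parts.
C_f = 0.85 f'_c (b_f − b_w) h_f = 0.85 × 4 × (27 − 12.2) × 6.3 = 317.0 kips.
Remaining web compression depth: a_w = (T − C_f)/(0.85 f'_c b_w) = (753 − 317.0)/(0.85 × 4 × 12.2) = 10.511 in.
M_n = C_f(d − h_f/2) + (T − C_f)(d − a_w/2) = 317.0 × (29.7 − 3.15) + 436 × (29.7 − 5.2555) = 8416.4 + 10657.8 = 19074.2 kip·in.
M_n = 19074.2/12 = 1589.52 kip·ft.

M_n ≈ 1590 kip·ft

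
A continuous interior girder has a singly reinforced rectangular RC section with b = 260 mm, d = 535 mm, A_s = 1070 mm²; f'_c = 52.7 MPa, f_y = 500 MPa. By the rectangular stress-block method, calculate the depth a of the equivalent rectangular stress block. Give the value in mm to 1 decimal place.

T = A_s f_y = 1070 × 500 = 535000 N = 535 kN.
Setting C = 0.85 f'_c a b equal to T: a = 535000/(0.85 × 52.7 × 260) = 45.9 mm.

a ≈ 45.9 mm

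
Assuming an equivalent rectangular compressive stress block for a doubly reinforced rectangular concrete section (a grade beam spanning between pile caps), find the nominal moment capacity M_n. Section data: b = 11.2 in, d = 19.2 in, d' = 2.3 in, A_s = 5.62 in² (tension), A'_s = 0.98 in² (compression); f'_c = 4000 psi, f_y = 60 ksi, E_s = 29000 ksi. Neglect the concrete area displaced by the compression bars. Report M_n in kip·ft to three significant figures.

M_n ≈ 443 kip·ft

Assume both steels yield.
a = (A_s − A'_s) f_y/(0.85 f'_c b) = (5.62 − 0.98) × 60/(0.85 × 4 × 11.2) = 7.311 in.
c = a/β₁ = 7.311/0.85 = 8.601 in; ε'_s = 0.003(c − d')/c = 0.0022 ≥ ε_y = 0.0021, so the compression steel yields.
M_n = (A_s − A'_s) f_y (d − a/2) + A'_s f_y (d − d') = 278.4 × (19.2 − 3.6555) + 58.8 × (19.2 − 2.3) = 4327.6 + 993.7 = 5321.3 kip·in = 5321.3/12 = 443.44 kip·ft.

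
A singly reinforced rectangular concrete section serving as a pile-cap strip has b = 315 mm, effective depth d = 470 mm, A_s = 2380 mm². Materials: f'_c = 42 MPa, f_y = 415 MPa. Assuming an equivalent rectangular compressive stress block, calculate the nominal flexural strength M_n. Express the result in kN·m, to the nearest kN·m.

T = A_s f_y = 2380 × 415 = 987700 N = 987.7 kN.
From C = T: a = T/(0.85 f'_c b) = 987700/(0.85 × 42 × 315) = 87.83 mm.
M_n = T(d − a/2) = 987.7 kN × (470 − 43.915) mm = 420.84 kN·m.

M_n ≈ 421 kN·m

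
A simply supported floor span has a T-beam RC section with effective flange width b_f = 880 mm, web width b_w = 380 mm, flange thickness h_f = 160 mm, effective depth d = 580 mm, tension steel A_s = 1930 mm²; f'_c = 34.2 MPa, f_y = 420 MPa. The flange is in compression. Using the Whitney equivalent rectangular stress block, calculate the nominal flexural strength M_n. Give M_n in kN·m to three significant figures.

Tension: T = A_s f_y = 1930 × 420 = 810600 N.
Try a within the flange: a = T/(0.85 f'_c b_f) = 810600/(0.85 × 34.2 × 880) = 31.69 mm.
Since a = 31.69 ≤ h_f = 160 mm, the stress block lies entirely in the flange; analyse as a rectangular beam of width b_f.
M_n = T(d − a/2) = 810600 × (580 − 15.845) = 457.30 × 10⁶ N·mm.
M_n = 457.30 kN·m.

M_n ≈ 457 kN·m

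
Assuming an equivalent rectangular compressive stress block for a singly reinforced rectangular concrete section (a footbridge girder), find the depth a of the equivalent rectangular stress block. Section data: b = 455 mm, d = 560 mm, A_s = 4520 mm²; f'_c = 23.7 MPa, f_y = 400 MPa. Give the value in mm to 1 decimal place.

a ≈ 197.3 mm

T = A_s f_y = 4520 × 400 = 1808000 N = 1808 kN.
Setting C = 0.85 f'_c a b equal to T: a = 1808000/(0.85 × 23.7 × 455) = 197.3 mm.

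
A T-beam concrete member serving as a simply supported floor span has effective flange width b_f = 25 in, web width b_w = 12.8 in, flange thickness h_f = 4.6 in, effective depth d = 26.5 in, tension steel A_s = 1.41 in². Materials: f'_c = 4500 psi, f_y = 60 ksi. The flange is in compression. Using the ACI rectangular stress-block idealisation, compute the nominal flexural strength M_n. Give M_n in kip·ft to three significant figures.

Tension: T = A_s f_y = 1.41 × 60 = 84.6 kips.
Try a within the flange: a = T/(0.85 f'_c b_f) = 84.6/(0.85 × 4.5 × 25) = 0.885 in.
Since a = 0.885 ≤ h_f = 4.6 in, the stress block lies entirely in the flange; analyse as a rectangular beam of width b_f.
M_n = T(d − a/2) = 84.6 × (26.5 − 0.4425) = 2204.5 kip·in.
M_n = 2204.5/12 = 183.71 kip·ft.

M_n ≈ 184 kip·ft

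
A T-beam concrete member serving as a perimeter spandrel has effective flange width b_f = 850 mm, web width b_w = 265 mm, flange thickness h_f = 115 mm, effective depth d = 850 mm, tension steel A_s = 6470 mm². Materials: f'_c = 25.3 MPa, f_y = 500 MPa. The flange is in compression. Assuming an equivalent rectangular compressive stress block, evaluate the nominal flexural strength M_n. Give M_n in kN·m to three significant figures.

M_n ≈ 2390 kN·m

Tension: T = A_s f_y = 6470 × 500 = 3235000 N.
Try a within the flange: a = T/(0.85 f'_c b_f) = 3235000/(0.85 × 25.3 × 850) = 176.98 mm.
a = 176.98 > h_f = 115 mm: the block extends into the web. Split into flange-overhang and web parts.
C_f = 0.85 f'_c (b_f − b_w) h_f = 0.85 × 25.3 × (850 − 265) × 115 = 1446749 N.
Remaining web compression depth: a_w = (T − C_f)/(0.85 f'_c b_w) = (3235000 − 1446749)/(0.85 × 25.3 × 265) = 313.79 mm.
M_n = C_f(d − h_f/2) + (T − C_f)(d − a_w/2) = 1446749 × (850 − 57.5) + 1788251 × (850 − 156.895) = 1146.55 + 1239.45 = 2386.00 × 10⁶ N·mm.
M_n = 2386.00 kN·m.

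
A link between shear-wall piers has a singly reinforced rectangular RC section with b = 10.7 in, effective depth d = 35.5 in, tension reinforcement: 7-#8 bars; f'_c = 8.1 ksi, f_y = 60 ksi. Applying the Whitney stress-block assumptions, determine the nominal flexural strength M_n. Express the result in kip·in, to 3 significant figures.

A_s = 7 × 0.79 = 5.53 in².
T = A_s f_y = 5.53 × 60 = 331.8 kips.
a = T/(0.85 f'_c b) = 331.8/(0.85 × 8.1 × 10.7) = 4.504 in.
M_n = T(d − a/2) = 331.8 × (35.5 − 2.252) = 11031.7 kip·in.

M_n ≈ 11000 kip·in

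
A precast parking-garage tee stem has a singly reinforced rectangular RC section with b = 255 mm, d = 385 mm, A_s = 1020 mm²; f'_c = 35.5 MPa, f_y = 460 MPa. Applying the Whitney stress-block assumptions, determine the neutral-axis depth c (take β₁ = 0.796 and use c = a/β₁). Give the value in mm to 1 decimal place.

T = A_s f_y = 1020 × 460 = 469200 N = 469.2 kN.
Setting C = 0.85 f'_c a b equal to T: a = 469200/(0.85 × 35.5 × 255) = 60.978 mm.
With β₁ = 0.796, c = a/β₁ = 60.978/0.796 = 76.6 mm.

c ≈ 76.6 mm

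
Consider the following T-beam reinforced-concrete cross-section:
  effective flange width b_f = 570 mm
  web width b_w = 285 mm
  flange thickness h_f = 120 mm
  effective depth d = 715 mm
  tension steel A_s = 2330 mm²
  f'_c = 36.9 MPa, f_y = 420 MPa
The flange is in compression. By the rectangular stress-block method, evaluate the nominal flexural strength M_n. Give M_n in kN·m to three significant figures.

Tension: T = A_s f_y = 2330 × 420 = 978600 N.
Try a within the flange: a = T/(0.85 f'_c b_f) = 978600/(0.85 × 36.9 × 570) = 54.74 mm.
Since a = 54.74 ≤ h_f = 120 mm, the stress block lies entirely in the flange; analyse as a rectangular beam of width b_f.
M_n = T(d − a/2) = 978600 × (715 − 27.37) = 672.91 × 10⁶ N·mm.
M_n = 672.91 kN·m.

M_n ≈ 673 kN·m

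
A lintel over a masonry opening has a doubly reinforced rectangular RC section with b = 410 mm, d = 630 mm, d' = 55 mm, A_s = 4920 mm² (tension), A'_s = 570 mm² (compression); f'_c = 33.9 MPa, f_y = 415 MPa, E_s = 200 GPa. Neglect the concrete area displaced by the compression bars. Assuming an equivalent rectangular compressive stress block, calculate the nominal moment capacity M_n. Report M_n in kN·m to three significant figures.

M_n ≈ 1140 kN·m

Assume both tension and compression steel yield.
Net tension couple steel: A_s − A'_s = 4350 mm².
a = (A_s − A'_s) f_y / (0.85 f'_c b) = 1805250/(0.85 × 33.9 × 410) = 152.80 mm.
c = a/β₁ = 152.80/0.808 = 189.11 mm; ε'_s = 0.003(c − d')/c = 0.0021 ≥ f_y/E_s = 0.0021, so compression steel does yield.
M_n = (A_s − A'_s) f_y (d − a/2) + A'_s f_y (d − d') = [1805250 × (630 − 76.4) + 236550 × (630 − 55)] × 10⁻⁶ = 999.39 + 136.02 = 1135.41 kN·m.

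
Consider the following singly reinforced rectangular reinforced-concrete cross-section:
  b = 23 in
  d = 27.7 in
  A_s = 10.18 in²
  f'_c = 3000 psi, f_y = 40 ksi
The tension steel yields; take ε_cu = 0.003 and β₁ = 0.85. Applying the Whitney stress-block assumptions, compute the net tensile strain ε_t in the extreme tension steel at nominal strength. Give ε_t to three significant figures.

ε_t ≈ 0.00717

a = A_s f_y/(0.85 f'_c b) = 6.943 in.
β₁ = 0.85, so c = a/β₁ = 6.943/0.85 = 8.168 in.
From the linear strain diagram with ε_cu = 0.003: ε_t = 0.003 (d − c)/c = 0.003 × (27.7 − 8.168)/8.168 = 0.00717.
Since ε_t ≥ 0.005, the section is tension-controlled.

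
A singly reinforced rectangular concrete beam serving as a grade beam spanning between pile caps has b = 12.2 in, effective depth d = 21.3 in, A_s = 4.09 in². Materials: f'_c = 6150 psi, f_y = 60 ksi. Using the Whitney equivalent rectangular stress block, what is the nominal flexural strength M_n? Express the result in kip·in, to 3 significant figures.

T = A_s f_y = 4.09 × 60 = 245.4 kips.
a = T/(0.85 f'_c b) = 245.4/(0.85 × 6.15 × 12.2) = 3.848 in.
M_n = T(d − a/2) = 245.4 × (21.3 − 1.924) = 4754.9 kip·in.

M_n ≈ 4750 kip·in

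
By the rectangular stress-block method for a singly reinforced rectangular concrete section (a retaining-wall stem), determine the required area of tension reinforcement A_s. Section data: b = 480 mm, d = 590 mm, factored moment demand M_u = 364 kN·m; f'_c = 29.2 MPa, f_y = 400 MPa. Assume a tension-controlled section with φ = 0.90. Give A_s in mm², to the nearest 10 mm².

M_n = M_u/φ = 364/0.90 = 404.444 kN·m.
With M_n = 0.85 f'_c a b (d − a/2), solve the quadratic for a:
a = d − √(d² − 2M_n/(0.85 f'_c b)) = 590 − √(590² − 2 × 404.444×10⁶/(0.85 × 29.2 × 480)) = 60.66 mm.
A_s = 0.85 f'_c a b / f_y = 0.85 × 29.2 × 60.66 × 480 / 400 = 1806.7 mm².

A_s ≈ 1810 mm²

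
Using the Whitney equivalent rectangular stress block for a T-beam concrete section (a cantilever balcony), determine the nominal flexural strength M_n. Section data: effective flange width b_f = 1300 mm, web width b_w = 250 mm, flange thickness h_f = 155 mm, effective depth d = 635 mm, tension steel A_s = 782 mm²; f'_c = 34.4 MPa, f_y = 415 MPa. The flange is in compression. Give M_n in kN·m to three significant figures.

M_n ≈ 205 kN·m

Tension: T = A_s f_y = 782 × 415 = 324530 N.
Try a within the flange: a = T/(0.85 f'_c b_f) = 324530/(0.85 × 34.4 × 1300) = 8.54 mm.
Since a = 8.54 ≤ h_f = 155 mm, the stress block lies entirely in the flange; analyse as a rectangular beam of width b_f.
M_n = T(d − a/2) = 324530 × (635 − 4.27) = 204.69 × 10⁶ N·mm.
M_n = 204.69 kN·m.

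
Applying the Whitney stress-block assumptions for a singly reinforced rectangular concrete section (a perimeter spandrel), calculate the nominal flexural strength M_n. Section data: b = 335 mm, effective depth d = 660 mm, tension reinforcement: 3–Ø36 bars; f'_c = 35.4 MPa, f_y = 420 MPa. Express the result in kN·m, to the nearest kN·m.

M_n ≈ 765 kN·m

A_s = 3 × 1018 = 3054 mm².
T = A_s f_y = 3054 × 420 = 1282680 N = 1282.68 kN.
From C = T: a = T/(0.85 f'_c b) = 1282680/(0.85 × 35.4 × 335) = 127.25 mm.
M_n = T(d − a/2) = 1282.68 kN × (660 − 63.625) mm = 764.96 kN·m.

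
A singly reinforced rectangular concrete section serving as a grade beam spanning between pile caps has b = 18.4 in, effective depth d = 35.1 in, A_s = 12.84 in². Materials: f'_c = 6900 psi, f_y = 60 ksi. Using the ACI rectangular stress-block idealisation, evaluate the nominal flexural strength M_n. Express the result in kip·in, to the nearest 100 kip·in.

T = A_s f_y = 12.84 × 60 = 770.4 kips.
a = T/(0.85 f'_c b) = 770.4/(0.85 × 6.9 × 18.4) = 7.139 in.
M_n = T(d − a/2) = 770.4 × (35.1 − 3.5695) = 24291.1 kip·in.

M_n ≈ 24300 kip·in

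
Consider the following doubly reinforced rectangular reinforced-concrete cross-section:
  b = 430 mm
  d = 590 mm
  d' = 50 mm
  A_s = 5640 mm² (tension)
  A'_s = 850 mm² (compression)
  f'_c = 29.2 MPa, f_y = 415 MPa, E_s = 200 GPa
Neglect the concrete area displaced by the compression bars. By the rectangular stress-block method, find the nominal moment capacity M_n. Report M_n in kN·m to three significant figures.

M_n ≈ 1180 kN·m

Assume both tension and compression steel yield.
Net tension couple steel: A_s − A'_s = 4790 mm².
a = (A_s − A'_s) f_y / (0.85 f'_c b) = 1987850/(0.85 × 29.2 × 430) = 186.26 mm.
c = a/β₁ = 186.26/0.841 = 221.47 mm; ε'_s = 0.003(c − d')/c = 0.0023 ≥ f_y/E_s = 0.0021, so compression steel does yield.
M_n = (A_s − A'_s) f_y (d − a/2) + A'_s f_y (d − d') = [1987850 × (590 − 93.13) + 352750 × (590 − 50)] × 10⁻⁶ = 987.70 + 190.49 = 1178.19 kN·m.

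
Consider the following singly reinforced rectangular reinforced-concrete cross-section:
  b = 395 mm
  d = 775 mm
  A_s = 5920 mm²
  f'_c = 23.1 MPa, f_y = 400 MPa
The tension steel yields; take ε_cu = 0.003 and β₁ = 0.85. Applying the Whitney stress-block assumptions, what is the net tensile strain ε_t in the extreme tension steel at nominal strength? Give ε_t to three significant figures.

ε_t ≈ 0.00347

a = A_s f_y/(0.85 f'_c b) = 305.32 mm.
β₁ = 0.85, so c = a/β₁ = 305.32/0.85 = 359.20 mm.
From the linear strain diagram with ε_cu = 0.003: ε_t = 0.003 (d − c)/c = 0.003 × (775 − 359.20)/359.20 = 0.00347.
ε_t < 0.004 — the section is over-reinforced for flexure under ACI limits.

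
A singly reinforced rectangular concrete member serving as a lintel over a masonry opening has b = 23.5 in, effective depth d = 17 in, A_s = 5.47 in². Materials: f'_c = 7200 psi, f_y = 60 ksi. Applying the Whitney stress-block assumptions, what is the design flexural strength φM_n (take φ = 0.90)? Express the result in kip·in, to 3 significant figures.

φM_n ≈ 4680 kip·in

T = A_s f_y = 5.47 × 60 = 328.2 kips.
a = T/(0.85 f'_c b) = 328.2/(0.85 × 7.2 × 23.5) = 2.282 in.
M_n = T(d − a/2) = 328.2 × (17 − 1.141) = 5204.9 kip·in.
φM_n = 0.90 × 5204.9 = 4684.4 kip·in.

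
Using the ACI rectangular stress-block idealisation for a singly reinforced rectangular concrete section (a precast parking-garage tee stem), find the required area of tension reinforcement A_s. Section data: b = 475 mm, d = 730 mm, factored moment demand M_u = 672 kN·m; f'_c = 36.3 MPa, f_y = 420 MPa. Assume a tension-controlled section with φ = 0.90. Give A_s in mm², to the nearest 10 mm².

A_s ≈ 2560 mm²

M_n = M_u/φ = 672/0.90 = 746.667 kN·m.
With M_n = 0.85 f'_c a b (d − a/2), solve the quadratic for a:
a = d − √(d² − 2M_n/(0.85 f'_c b)) = 730 − √(730² − 2 × 746.667×10⁶/(0.85 × 36.3 × 475)) = 73.49 mm.
A_s = 0.85 f'_c a b / f_y = 0.85 × 36.3 × 73.49 × 475 / 420 = 2564.5 mm².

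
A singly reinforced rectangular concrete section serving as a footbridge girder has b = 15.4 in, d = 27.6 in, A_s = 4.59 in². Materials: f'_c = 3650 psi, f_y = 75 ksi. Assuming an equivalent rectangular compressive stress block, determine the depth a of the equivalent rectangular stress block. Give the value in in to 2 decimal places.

a ≈ 7.21 in

T = A_s f_y = 4.59 × 75 = 344.25 kips.
a = T/(0.85 f'_c b) = 344.25/(0.85 × 3.65 × 15.4) = 7.21 in.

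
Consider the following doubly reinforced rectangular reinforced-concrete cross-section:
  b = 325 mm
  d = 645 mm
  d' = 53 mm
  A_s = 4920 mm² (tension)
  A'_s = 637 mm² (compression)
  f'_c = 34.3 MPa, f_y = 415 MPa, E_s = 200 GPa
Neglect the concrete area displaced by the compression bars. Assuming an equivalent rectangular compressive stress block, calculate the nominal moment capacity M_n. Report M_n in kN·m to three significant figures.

Assume both tension and compression steel yield.
Net tension couple steel: A_s − A'_s = 4283 mm².
a = (A_s − A'_s) f_y / (0.85 f'_c b) = 1777445/(0.85 × 34.3 × 325) = 187.59 mm.
c = a/β₁ = 187.59/0.805 = 233.03 mm; ε'_s = 0.003(c − d')/c = 0.0023 ≥ f_y/E_s = 0.0021, so compression steel does yield.
M_n = (A_s − A'_s) f_y (d − a/2) + A'_s f_y (d − d') = [1777445 × (645 − 93.795) + 264355 × (645 − 53)] × 10⁻⁶ = 979.74 + 156.50 = 1136.24 kN·m.

M_n ≈ 1140 kN·m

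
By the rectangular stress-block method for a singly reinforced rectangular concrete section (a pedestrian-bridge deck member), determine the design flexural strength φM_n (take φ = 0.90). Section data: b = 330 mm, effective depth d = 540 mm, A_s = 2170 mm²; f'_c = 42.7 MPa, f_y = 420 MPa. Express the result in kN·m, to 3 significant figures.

φM_n ≈ 412 kN·m

T = A_s f_y = 2170 × 420 = 911400 N = 911.4 kN.
From C = T: a = T/(0.85 f'_c b) = 911400/(0.85 × 42.7 × 330) = 76.09 mm.
M_n = T(d − a/2) = 911.4 kN × (540 − 38.045) mm = 457.48 kN·m.
φM_n = 0.90 × 457.48 = 411.73 kN·m.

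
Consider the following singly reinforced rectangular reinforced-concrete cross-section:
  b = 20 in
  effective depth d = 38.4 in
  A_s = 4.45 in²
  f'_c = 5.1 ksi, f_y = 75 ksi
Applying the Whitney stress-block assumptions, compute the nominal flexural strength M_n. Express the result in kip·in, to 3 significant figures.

M_n ≈ 12200 kip·in

T = A_s f_y = 4.45 × 75 = 333.75 kips.
a = T/(0.85 f'_c b) = 333.75/(0.85 × 5.1 × 20) = 3.849 in.
M_n = T(d − a/2) = 333.75 × (38.4 − 1.9245) = 12173.7 kip·in.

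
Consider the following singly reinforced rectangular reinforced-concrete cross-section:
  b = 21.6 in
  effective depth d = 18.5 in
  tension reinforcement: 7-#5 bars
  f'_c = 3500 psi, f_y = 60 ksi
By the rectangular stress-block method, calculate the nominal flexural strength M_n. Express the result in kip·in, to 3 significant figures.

A_s = 7 × 0.31 = 2.17 in².
T = A_s f_y = 2.17 × 60 = 130.2 kips.
a = T/(0.85 f'_c b) = 130.2/(0.85 × 3.5 × 21.6) = 2.026 in.
M_n = T(d − a/2) = 130.2 × (18.5 − 1.013) = 2276.8 kip·in.

M_n ≈ 2280 kip·in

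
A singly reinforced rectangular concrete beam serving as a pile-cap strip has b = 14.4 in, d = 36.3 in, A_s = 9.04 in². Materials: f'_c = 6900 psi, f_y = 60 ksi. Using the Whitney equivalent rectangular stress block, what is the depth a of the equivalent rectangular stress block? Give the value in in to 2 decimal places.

T = A_s f_y = 9.04 × 60 = 542.4 kips.
a = T/(0.85 f'_c b) = 542.4/(0.85 × 6.9 × 14.4) = 6.42 in.

a ≈ 6.42 in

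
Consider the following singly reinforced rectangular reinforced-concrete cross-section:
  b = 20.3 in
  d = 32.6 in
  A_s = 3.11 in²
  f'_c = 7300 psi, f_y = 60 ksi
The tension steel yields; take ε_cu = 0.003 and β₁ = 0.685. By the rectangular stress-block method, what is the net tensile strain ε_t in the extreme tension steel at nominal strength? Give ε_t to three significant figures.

ε_t ≈ 0.0422

a = A_s f_y/(0.85 f'_c b) = 1.481 in.
β₁ = 0.685, so c = a/β₁ = 1.481/0.685 = 2.162 in.
From the linear strain diagram with ε_cu = 0.003: ε_t = 0.003 (d − c)/c = 0.003 × (32.6 − 2.162)/2.162 = 0.0422.
Since ε_t ≥ 0.005, the section is tension-controlled.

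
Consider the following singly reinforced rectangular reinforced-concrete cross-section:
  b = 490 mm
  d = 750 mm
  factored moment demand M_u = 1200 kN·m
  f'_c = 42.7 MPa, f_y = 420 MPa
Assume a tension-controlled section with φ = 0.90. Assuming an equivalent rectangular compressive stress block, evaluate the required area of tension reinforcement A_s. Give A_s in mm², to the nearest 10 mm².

M_n = M_u/φ = 1200/0.90 = 1333.33 kN·m.
With M_n = 0.85 f'_c a b (d − a/2), solve the quadratic for a:
a = d − √(d² − 2M_n/(0.85 f'_c b)) = 750 − √(750² − 2 × 1333.33×10⁶/(0.85 × 42.7 × 490)) = 107.69 mm.
A_s = 0.85 f'_c a b / f_y = 0.85 × 42.7 × 107.69 × 490 / 420 = 4560.0 mm².

A_s ≈ 4560 mm²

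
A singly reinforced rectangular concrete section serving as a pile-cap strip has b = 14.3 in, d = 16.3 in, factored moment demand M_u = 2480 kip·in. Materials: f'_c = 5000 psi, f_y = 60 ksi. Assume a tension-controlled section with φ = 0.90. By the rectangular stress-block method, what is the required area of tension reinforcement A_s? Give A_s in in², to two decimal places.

M_n = M_u/φ = 2480/0.90 = 2755.56 kip·in.
From M_n = 0.85 f'_c a b (d − a/2):
a = d − √(d² − 2M_n/(0.85 f'_c b)) = 16.3 − √(16.3² − 2 × 2755.56/(0.85 × 5 × 14.3)) = 3.071 in.
A_s = 0.85 f'_c a b / f_y = 0.85 × 5 × 3.071 × 14.3 / 60 = 3.111 in².

A_s ≈ 3.11 in²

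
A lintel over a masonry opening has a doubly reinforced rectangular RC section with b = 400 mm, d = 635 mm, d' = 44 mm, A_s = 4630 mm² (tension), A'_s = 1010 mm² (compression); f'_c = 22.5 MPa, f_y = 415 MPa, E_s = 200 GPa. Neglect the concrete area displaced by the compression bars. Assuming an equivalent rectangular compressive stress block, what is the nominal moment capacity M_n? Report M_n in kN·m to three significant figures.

M_n ≈ 1050 kN·m

Assume both tension and compression steel yield.
Net tension couple steel: A_s − A'_s = 3620 mm².
a = (A_s − A'_s) f_y / (0.85 f'_c b) = 1502300/(0.85 × 22.5 × 400) = 196.38 mm.
c = a/β₁ = 196.38/0.85 = 231.04 mm; ε'_s = 0.003(c − d')/c = 0.0024 ≥ f_y/E_s = 0.0021, so compression steel does yield.
M_n = (A_s − A'_s) f_y (d − a/2) + A'_s f_y (d − d') = [1502300 × (635 − 98.19) + 419150 × (635 − 44)] × 10⁻⁶ = 806.45 + 247.72 = 1054.17 kN·m.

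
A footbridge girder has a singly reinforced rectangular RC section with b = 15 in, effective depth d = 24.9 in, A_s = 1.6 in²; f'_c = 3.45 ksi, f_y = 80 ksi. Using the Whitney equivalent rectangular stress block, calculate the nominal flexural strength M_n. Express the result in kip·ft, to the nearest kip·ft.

T = A_s f_y = 1.6 × 80 = 128 kips.
a = T/(0.85 f'_c b) = 128/(0.85 × 3.45 × 15) = 2.910 in.
M_n = T(d − a/2) = 128 × (24.9 − 1.455) = 3001.0 kip·in = 3001.0/12 = 250.08 kip·ft.

M_n ≈ 250 kip·ft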